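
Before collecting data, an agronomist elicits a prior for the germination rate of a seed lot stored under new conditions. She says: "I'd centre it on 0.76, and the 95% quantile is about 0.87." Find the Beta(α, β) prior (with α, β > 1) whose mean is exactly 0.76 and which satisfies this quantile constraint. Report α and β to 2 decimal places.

α ≈ 25.59, β ≈ 8.08

With mean 0.76 fixed, write α = 0.76s, β = 0.24s where s = α+β.
Need P(θ < 0.87) = 0.95 under Beta(0.76s, 0.24s). Normal approximation: (q−m)/√(m(1−m)/s) ≈ z_{0.95} = 1.64, so s ≈ 0.76·0.24·(1.64)²/(0.87−0.76)² = 40.8.
At s = 40.8: P(θ<0.87) ≈ 0.966. Adjusting to match 0.95 gives s ≈ 33.67.
So α = 0.76·33.67 ≈ 25.59, β = 0.24·33.67 ≈ 8.08.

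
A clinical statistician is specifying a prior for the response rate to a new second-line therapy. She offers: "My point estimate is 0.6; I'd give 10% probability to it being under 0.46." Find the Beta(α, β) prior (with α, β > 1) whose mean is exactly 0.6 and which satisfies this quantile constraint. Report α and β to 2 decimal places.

α ≈ 12.23, β ≈ 8.15

With mean 0.6 fixed, write α = 0.6s, β = 0.4s where s = α+β.
Need P(θ < 0.46) = 0.1 under Beta(0.6s, 0.4s). Normal approximation: (q−m)/√(m(1−m)/s) ≈ z_{0.1} = -1.28, so s ≈ 0.6·0.4·(-1.28)²/(0.46−0.6)² = 20.1.
At s = 20.1: P(θ<0.46) ≈ 0.101. Adjusting to match 0.1 gives s ≈ 20.38.
So α = 0.6·20.38 ≈ 12.23, β = 0.4·20.38 ≈ 8.15.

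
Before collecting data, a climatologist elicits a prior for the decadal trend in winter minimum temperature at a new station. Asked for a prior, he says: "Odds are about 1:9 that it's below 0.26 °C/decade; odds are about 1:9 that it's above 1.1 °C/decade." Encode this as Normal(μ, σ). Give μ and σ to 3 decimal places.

μ = 0.680, σ = 0.328

For Normal(μ,σ), the p-quantile is μ + z_p·σ. Here z_{0.1} = -1.282, z_{0.9} = 1.282.
So 0.26 = μ − 1.282σ and 1.1 = μ + 1.282σ.
Subtracting: σ = (1.1 − 0.26)/(1.282 − (-1.282)) = 0.328.
Then μ = 0.26 − (-1.282)·0.328 = 0.680.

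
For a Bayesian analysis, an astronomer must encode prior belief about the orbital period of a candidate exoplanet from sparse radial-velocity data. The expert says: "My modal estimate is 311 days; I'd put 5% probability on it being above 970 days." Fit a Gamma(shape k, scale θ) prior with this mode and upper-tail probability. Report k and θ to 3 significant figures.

k ≈ 3.04, θ ≈ 153

Gamma(k,θ) with k>1 has mode (k−1)θ, so θ = 311/(k−1).
Need P(X < 970) = 0.95 with θ tied to k this way. Start at k = 2, θ = 311: P(X<970) ≈ 0.818.
Too low — raise k to concentrate. Iterating converges to k ≈ 3.04.
Then θ = 311/(3.04−1) ≈ 153.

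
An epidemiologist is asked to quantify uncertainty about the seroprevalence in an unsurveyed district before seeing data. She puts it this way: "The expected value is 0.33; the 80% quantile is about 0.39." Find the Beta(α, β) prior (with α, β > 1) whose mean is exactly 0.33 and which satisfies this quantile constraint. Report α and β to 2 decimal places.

α ≈ 13.99, β ≈ 28.40

With mean 0.33 fixed, write α = 0.33s, β = 0.67s where s = α+β.
Need P(θ < 0.39) = 0.8 under Beta(0.33s, 0.67s). Normal approximation: (q−m)/√(m(1−m)/s) ≈ z_{0.8} = 0.842, so s ≈ 0.33·0.67·(0.842)²/(0.39−0.33)² = 43.5.
At s = 43.5: P(θ<0.39) ≈ 0.803. Adjusting to match 0.8 gives s ≈ 42.38.
So α = 0.33·42.38 ≈ 13.99, β = 0.67·42.38 ≈ 28.40.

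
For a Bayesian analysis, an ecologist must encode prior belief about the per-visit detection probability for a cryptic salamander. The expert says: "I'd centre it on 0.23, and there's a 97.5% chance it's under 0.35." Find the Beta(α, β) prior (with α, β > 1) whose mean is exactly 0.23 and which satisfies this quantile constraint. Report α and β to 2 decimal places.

With mean 0.23 fixed, write α = 0.23s, β = 0.77s where s = α+β.
Need P(θ < 0.35) = 0.975 under Beta(0.23s, 0.77s). Normal approximation: (q−m)/√(m(1−m)/s) ≈ z_{0.975} = 1.96, so s ≈ 0.23·0.77·(1.96)²/(0.35−0.23)² = 47.2.
At s = 47.2: P(θ<0.35) ≈ 0.967. Adjusting to match 0.975 gives s ≈ 53.95.
So α = 0.23·53.95 ≈ 12.41, β = 0.77·53.95 ≈ 41.54.

α ≈ 12.41, β ≈ 41.54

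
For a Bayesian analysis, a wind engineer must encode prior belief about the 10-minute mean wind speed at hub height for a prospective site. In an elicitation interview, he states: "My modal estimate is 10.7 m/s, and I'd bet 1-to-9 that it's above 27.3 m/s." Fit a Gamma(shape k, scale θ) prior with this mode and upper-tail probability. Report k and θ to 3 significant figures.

k ≈ 3.19, θ ≈ 4.89

Gamma(k,θ) with k>1 has mode (k−1)θ, so θ = 10.7/(k−1).
Need P(X < 27.3) = 0.9 with θ tied to k this way. Start at k = 2, θ = 10.7: P(X<27.3) ≈ 0.723.
Too low — raise k to concentrate. Iterating converges to k ≈ 3.19.
Then θ = 10.7/(3.19−1) ≈ 4.89.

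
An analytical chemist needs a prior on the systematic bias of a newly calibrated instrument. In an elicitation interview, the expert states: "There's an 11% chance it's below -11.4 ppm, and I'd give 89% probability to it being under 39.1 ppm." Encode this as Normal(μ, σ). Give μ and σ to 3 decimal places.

μ = 13.850, σ = 20.587

The p-quantile of Normal(μ,σ) is μ + z_p·σ, with z_{0.11} = -1.227 and z_{0.89} = 1.227.
Eliminate σ: μ = (z₂·x₁ − z₁·x₂)/(z₂ − z₁) = (1.227·-11.4 − (-1.227)·39.1)/2.453 = 13.850.
Then σ = (x₂ − x₁)/(z₂ − z₁) = (39.1 − -11.4)/2.453 = 20.587.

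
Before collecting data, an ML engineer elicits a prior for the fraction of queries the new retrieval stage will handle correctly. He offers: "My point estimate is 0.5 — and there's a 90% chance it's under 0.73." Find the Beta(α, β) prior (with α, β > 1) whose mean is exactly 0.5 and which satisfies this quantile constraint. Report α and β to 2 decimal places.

α ≈ 3.69, β ≈ 3.69

With mean 0.5 fixed, write α = 0.5s, β = 0.5s where s = α+β.
Need P(θ < 0.73) = 0.9 under Beta(0.5s, 0.5s). Normal approximation: (q−m)/√(m(1−m)/s) ≈ z_{0.9} = 1.28, so s ≈ 0.5·0.5·(1.28)²/(0.73−0.5)² = 7.8.
At s = 7.8: P(θ<0.73) ≈ 0.906. Adjusting to match 0.9 gives s ≈ 7.38.
So α = 0.5·7.38 ≈ 3.69, β = 0.5·7.38 ≈ 3.69.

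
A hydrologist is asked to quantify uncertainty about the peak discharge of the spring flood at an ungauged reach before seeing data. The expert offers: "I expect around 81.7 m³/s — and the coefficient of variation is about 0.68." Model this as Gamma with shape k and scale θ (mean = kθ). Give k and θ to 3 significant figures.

For Gamma(k, scale θ): mean = kθ, variance = kθ², so CV = 1/√k.
CV = 0.68, hence k = 1/CV² = 2.16.
Then θ = mean/k = 81.7/2.16 = 37.8.

k ≈ 2.16, θ ≈ 37.8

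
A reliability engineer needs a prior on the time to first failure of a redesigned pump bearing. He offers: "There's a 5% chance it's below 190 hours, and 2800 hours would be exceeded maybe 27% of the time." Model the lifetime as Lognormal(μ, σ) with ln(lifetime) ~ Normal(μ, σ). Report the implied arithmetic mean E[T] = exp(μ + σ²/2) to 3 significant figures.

If T ~ Lognormal(μ,σ) then ln T ~ Normal(μ,σ), so the p-quantile of ln T is μ + z_p·σ.
ln(190) = 5.247 and ln(2800) = 7.937; z_{0.05} = -1.645, z_{0.73} = 0.6128.
σ = (7.937 − 5.247)/(0.6128 − (-1.645)) = 1.192.
μ = 5.247 − (-1.645)·1.192 = 7.207.
E[T] = exp(μ + σ²/2) = exp(7.207 + 0.7100) = 2740 hours.

E[T] ≈ 2740 hours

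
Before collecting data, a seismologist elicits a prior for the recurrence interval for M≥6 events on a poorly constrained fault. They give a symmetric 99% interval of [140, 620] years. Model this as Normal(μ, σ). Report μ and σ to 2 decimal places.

A symmetric 99% interval runs μ ± z·σ with z = 2.576.
Half-width = 240, so σ = 240/2.576 = 93.17.
μ is the interval midpoint, 380.00.

μ = 380.00, σ = 93.17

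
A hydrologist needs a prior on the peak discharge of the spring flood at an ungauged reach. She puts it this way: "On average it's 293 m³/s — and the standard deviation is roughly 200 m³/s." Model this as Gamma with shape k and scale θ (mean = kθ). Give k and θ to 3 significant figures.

For Gamma(k, scale θ): mean = kθ, variance = kθ², so CV = 1/√k.
CV = SD/mean = 200/293 = 0.6826, hence k = 1/CV² = 2.15.
Then θ = mean/k = 293/2.15 = 137.

k ≈ 2.15, θ ≈ 137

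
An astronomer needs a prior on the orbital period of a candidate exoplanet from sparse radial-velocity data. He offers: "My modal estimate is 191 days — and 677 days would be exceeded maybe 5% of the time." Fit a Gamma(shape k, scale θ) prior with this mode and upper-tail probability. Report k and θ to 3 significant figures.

Gamma(k,θ) with k>1 has mode (k−1)θ, so θ = 191/(k−1).
Need P(X < 677) = 0.95 with θ tied to k this way. Start at k = 2, θ = 191: P(X<677) ≈ 0.869.
Too low — raise k to concentrate. Iterating converges to k ≈ 2.61.
Then θ = 191/(2.61−1) ≈ 119.

k ≈ 2.61, θ ≈ 119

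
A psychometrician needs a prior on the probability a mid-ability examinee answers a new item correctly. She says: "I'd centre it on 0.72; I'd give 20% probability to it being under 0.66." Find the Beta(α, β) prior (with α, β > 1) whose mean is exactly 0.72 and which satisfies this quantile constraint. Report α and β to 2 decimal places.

With mean 0.72 fixed, write α = 0.72s, β = 0.28s where s = α+β.
Need P(θ < 0.66) = 0.2 under Beta(0.72s, 0.28s). Normal approximation: (q−m)/√(m(1−m)/s) ≈ z_{0.2} = -0.842, so s ≈ 0.72·0.28·(-0.842)²/(0.66−0.72)² = 39.7.
At s = 39.7: P(θ<0.66) ≈ 0.196. Adjusting to match 0.2 gives s ≈ 38.07.
So α = 0.72·38.07 ≈ 27.41, β = 0.28·38.07 ≈ 10.66.

α ≈ 27.41, β ≈ 10.66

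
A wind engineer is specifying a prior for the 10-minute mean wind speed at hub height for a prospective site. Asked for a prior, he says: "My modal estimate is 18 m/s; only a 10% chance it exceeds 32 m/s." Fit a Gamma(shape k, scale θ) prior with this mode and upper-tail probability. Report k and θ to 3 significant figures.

k ≈ 6.75, θ ≈ 3.13

Gamma(k,θ) with k>1 has mode (k−1)θ, so θ = 18/(k−1).
Need P(X < 32) = 0.9 with θ tied to k this way. Start at k = 2, θ = 18: P(X<32) ≈ 0.531.
Too low — raise k to concentrate. Iterating converges to k ≈ 6.75.
Then θ = 18/(6.75−1) ≈ 3.13.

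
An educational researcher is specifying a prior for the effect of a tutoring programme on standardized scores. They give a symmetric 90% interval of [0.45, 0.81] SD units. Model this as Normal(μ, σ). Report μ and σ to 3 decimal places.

A symmetric 90% interval runs μ ± z·σ with z = 1.645.
Half-width = 0.18, so σ = 0.18/1.645 = 0.109.
μ is the interval midpoint, 0.630.

μ = 0.630, σ = 0.109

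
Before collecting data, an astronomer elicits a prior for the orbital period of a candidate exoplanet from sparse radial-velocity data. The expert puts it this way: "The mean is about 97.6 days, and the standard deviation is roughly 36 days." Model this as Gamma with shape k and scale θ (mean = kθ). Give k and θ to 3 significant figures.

k ≈ 7.35, θ ≈ 13.3

For Gamma(k, scale θ): mean = kθ, variance = kθ², so CV = 1/√k.
CV = SD/mean = 36/97.6 = 0.3689, hence k = 1/CV² = 7.35.
Then θ = mean/k = 97.6/7.35 = 13.3.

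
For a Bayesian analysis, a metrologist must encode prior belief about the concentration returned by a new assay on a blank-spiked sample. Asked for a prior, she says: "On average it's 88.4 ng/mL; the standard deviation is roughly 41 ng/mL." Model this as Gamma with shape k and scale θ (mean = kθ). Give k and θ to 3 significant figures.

For Gamma(k, scale θ): mean = kθ, variance = kθ², so CV = 1/√k.
CV = SD/mean = 41/88.4 = 0.4638, hence k = 1/CV² = 4.65.
Then θ = mean/k = 88.4/4.65 = 19.

k ≈ 4.65, θ ≈ 19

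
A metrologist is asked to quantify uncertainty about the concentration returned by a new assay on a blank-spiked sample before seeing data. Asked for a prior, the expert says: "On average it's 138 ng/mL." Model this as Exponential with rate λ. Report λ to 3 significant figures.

λ ≈ 0.00725

Exponential mean = 1/λ, so λ = 1/138.0 = 0.00725.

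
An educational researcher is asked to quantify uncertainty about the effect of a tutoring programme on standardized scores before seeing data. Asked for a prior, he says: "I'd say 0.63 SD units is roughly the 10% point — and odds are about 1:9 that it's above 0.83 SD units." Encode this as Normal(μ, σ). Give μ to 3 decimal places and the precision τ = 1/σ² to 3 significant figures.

μ = 0.730, τ = 164

The p-quantile of Normal(μ,σ) is μ + z_p·σ, with z_{0.1} = -1.282 and z_{0.9} = 1.282.
Eliminate σ: μ = (z₂·x₁ − z₁·x₂)/(z₂ − z₁) = (1.282·0.63 − (-1.282)·0.83)/2.563 = 0.730.
Then σ = (x₂ − x₁)/(z₂ − z₁) = (0.83 − 0.63)/2.563 = 0.078.
Precision τ = 1/σ² = 1/0.07803² = 164.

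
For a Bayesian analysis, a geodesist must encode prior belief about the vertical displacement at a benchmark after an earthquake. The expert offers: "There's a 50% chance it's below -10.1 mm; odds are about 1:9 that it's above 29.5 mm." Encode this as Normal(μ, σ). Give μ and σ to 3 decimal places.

The p-quantile of Normal(μ,σ) is μ + z_p·σ, with z_{0.5} = 0 and z_{0.9} = 1.282.
Eliminate σ: μ = (z₂·x₁ − z₁·x₂)/(z₂ − z₁) = (1.282·-10.1 − (0)·29.5)/1.282 = -10.100.
Then σ = (x₂ − x₁)/(z₂ − z₁) = (29.5 − -10.1)/1.282 = 30.900.

μ = -10.100, σ = 30.900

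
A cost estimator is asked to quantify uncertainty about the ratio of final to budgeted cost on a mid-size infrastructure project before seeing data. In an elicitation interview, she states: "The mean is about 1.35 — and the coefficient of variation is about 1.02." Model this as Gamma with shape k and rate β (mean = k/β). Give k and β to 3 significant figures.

k ≈ 0.961, β ≈ 0.712

For Gamma(k, rate β): mean = k/β, variance = k/β², so CV = 1/√k.
CV = 1.02, hence k = 1/CV² = 0.961.
Then β = k/mean = 0.961/1.35 = 0.712.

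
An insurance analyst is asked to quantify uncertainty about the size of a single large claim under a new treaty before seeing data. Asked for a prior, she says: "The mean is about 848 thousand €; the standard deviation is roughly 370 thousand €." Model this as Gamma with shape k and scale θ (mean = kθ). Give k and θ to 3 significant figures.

For Gamma(k, scale θ): mean = kθ, variance = kθ², so CV = 1/√k.
CV = SD/mean = 370/848 = 0.4363, hence k = 1/CV² = 5.25.
Then θ = mean/k = 848/5.25 = 161.

k ≈ 5.25, θ ≈ 161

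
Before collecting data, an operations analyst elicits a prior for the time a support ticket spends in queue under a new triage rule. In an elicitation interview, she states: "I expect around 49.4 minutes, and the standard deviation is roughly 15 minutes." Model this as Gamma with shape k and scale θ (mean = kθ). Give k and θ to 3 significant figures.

For Gamma(k, scale θ): mean = kθ, variance = kθ², so CV = 1/√k.
CV = SD/mean = 15/49.4 = 0.3036, hence k = 1/CV² = 10.8.
Then θ = mean/k = 49.4/10.8 = 4.55.

k ≈ 10.8, θ ≈ 4.55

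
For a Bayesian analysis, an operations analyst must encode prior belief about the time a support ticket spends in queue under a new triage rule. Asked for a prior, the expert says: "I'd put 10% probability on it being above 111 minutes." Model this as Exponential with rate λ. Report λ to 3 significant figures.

P(T > 111.0) = e^(−λ·111.0) = 0.1, so λ = −ln(0.1)/111.0 = 0.0207.

λ ≈ 0.0207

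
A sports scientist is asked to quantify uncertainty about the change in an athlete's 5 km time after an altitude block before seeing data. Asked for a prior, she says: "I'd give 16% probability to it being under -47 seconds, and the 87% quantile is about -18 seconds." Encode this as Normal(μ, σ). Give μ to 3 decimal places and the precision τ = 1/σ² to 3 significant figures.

For Normal(μ,σ), the p-quantile is μ + z_p·σ. Here z_{0.16} = -0.9945, z_{0.87} = 1.126.
So -47 = μ − 0.9945σ and -18 = μ + 1.126σ.
Subtracting: σ = (-18 − -47)/(1.126 − (-0.9945)) = 13.674.
Then μ = -47 − (-0.9945)·13.674 = -33.402.
Precision τ = 1/σ² = 1/13.67² = 0.00535.

μ = -33.402, τ = 0.00535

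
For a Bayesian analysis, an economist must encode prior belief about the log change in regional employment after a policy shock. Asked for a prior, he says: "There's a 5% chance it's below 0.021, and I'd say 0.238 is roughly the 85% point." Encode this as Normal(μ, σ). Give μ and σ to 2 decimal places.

For Normal(μ,σ), the p-quantile is μ + z_p·σ. Here z_{0.05} = -1.645, z_{0.85} = 1.036.
So 0.021 = μ − 1.645σ and 0.238 = μ + 1.036σ.
Subtracting: σ = (0.238 − 0.021)/(1.036 − (-1.645)) = 0.08.
Then μ = 0.021 − (-1.645)·0.08 = 0.15.

μ = 0.15, σ = 0.08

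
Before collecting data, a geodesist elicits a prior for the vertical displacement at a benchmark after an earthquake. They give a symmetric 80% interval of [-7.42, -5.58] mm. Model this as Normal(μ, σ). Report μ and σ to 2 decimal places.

μ = -6.50, σ = 0.72

A symmetric 80% interval runs μ ± z·σ with z = 1.282.
Half-width = 0.92, so σ = 0.92/1.282 = 0.72.
μ is the interval midpoint, -6.50.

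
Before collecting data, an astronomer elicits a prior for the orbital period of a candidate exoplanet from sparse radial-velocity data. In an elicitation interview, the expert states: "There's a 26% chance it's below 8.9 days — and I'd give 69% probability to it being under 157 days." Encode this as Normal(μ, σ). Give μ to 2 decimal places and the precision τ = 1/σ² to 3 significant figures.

μ = 92.54, τ = 5.92e-05

The p-quantile of Normal(μ,σ) is μ + z_p·σ, with z_{0.26} = -0.6433 and z_{0.69} = 0.4959.
Eliminate σ: μ = (z₂·x₁ − z₁·x₂)/(z₂ − z₁) = (0.4959·8.9 − (-0.6433)·157)/1.139 = 92.54.
Then σ = (x₂ − x₁)/(z₂ − z₁) = (157 − 8.9)/1.139 = 130.00.
Precision τ = 1/σ² = 1/130² = 5.92e-05.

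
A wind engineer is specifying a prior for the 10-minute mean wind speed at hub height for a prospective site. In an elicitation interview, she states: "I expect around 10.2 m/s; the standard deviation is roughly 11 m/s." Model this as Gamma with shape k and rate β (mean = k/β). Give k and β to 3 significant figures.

k ≈ 0.86, β ≈ 0.0843

For Gamma(k, rate β): mean = k/β, variance = k/β², so CV = 1/√k.
CV = SD/mean = 11/10.2 = 1.078, hence k = 1/CV² = 0.86.
Then β = k/mean = 0.86/10.2 = 0.0843.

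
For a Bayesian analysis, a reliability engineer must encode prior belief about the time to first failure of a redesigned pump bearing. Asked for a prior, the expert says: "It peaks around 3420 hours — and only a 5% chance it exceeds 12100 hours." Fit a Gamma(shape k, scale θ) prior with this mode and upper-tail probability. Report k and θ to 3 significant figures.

Gamma(k,θ) with k>1 has mode (k−1)θ, so θ = 3420/(k−1).
Need P(X < 12100) = 0.95 with θ tied to k this way. Start at k = 2, θ = 3420: P(X<12100) ≈ 0.868.
Too low — raise k to concentrate. Iterating converges to k ≈ 2.61.
Then θ = 3420/(2.61−1) ≈ 2120.

k ≈ 2.61, θ ≈ 2120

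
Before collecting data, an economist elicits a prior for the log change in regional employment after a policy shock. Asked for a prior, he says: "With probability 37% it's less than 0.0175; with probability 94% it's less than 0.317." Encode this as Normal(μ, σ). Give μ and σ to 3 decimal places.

μ = 0.070, σ = 0.159

The p-quantile of Normal(μ,σ) is μ + z_p·σ, with z_{0.37} = -0.3319 and z_{0.94} = 1.555.
Eliminate σ: μ = (z₂·x₁ − z₁·x₂)/(z₂ − z₁) = (1.555·0.0175 − (-0.3319)·0.317)/1.887 = 0.070.
Then σ = (x₂ − x₁)/(z₂ − z₁) = (0.317 − 0.0175)/1.887 = 0.159.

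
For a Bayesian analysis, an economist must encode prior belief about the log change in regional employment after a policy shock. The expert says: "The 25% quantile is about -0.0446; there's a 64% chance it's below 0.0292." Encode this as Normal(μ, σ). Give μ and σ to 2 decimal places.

μ = 0.00, σ = 0.07

For Normal(μ,σ), the p-quantile is μ + z_p·σ. Here z_{0.25} = -0.6745, z_{0.64} = 0.3585.
So -0.0446 = μ − 0.6745σ and 0.0292 = μ + 0.3585σ.
Subtracting: σ = (0.0292 − -0.0446)/(0.3585 − (-0.6745)) = 0.07.
Then μ = -0.0446 − (-0.6745)·0.07 = 0.00.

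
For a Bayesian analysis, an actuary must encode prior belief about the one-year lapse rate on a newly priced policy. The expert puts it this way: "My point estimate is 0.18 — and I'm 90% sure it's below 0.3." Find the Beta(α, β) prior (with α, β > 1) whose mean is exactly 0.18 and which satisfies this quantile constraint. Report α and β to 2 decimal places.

α ≈ 3.26, β ≈ 14.87

With mean 0.18 fixed, write α = 0.18s, β = 0.82s where s = α+β.
Need P(θ < 0.3) = 0.9 under Beta(0.18s, 0.82s). Normal approximation: (q−m)/√(m(1−m)/s) ≈ z_{0.9} = 1.28, so s ≈ 0.18·0.82·(1.28)²/(0.3−0.18)² = 16.8.
At s = 16.8: P(θ<0.3) ≈ 0.893. Adjusting to match 0.9 gives s ≈ 18.14.
So α = 0.18·18.14 ≈ 3.26, β = 0.82·18.14 ≈ 14.87.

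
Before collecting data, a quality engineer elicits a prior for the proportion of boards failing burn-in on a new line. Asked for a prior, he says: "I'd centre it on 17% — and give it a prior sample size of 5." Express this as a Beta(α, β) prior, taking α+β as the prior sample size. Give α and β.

α = 0.85, β = 4.15

Under the effective-sample-size interpretation, Beta(α, β) has prior mean α/(α+β) and prior sample size α+β.
So α+β = 5 and α/(α+β) = 0.17, giving α = 0.17·5 = 0.85 and β = 5 − 0.85 = 4.15.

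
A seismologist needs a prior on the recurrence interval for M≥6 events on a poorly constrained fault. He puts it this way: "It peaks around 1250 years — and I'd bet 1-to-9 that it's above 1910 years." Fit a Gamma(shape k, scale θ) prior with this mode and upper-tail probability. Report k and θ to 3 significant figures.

k ≈ 11.4, θ ≈ 120

Gamma(k,θ) with k>1 has mode (k−1)θ, so θ = 1250/(k−1).
Need P(X < 1910) = 0.9 with θ tied to k this way. Start at k = 2, θ = 1250: P(X<1910) ≈ 0.452.
Too low — raise k to concentrate. Iterating converges to k ≈ 11.4.
Then θ = 1250/(11.4−1) ≈ 120.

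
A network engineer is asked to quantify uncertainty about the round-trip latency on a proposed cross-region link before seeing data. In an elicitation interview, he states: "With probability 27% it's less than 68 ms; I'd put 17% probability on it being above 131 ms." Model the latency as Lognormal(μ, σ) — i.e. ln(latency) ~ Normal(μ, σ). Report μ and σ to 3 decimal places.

If T ~ Lognormal(μ,σ) then ln T ~ Normal(μ,σ), so the p-quantile of ln T is μ + z_p·σ.
ln(68) = 4.22 and ln(131) = 4.875; z_{0.27} = -0.6128, z_{0.83} = 0.9542.
σ = (4.875 − 4.22)/(0.9542 − (-0.6128)) = 0.418.
μ = 4.22 − (-0.6128)·0.418 = 4.476.

μ ≈ 4.476, σ ≈ 0.418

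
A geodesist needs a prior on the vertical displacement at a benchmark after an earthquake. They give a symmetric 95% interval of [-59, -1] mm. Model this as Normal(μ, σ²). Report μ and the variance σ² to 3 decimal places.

A symmetric 95% interval runs μ ± z·σ with z = 1.96.
Half-width = 29, so σ = 29/1.96 = 14.7962 and σ² = 218.927.
μ is the interval midpoint, -30.000.

μ = -30.000, σ² = 218.927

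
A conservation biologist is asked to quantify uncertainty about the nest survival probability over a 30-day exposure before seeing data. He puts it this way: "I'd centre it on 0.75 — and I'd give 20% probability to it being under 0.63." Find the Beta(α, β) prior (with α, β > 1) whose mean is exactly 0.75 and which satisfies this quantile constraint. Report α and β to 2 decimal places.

With mean 0.75 fixed, write α = 0.75s, β = 0.25s where s = α+β.
Need P(θ < 0.63) = 0.2 under Beta(0.75s, 0.25s). Normal approximation: (q−m)/√(m(1−m)/s) ≈ z_{0.2} = -0.842, so s ≈ 0.75·0.25·(-0.842)²/(0.63−0.75)² = 9.2.
At s = 9.2: P(θ<0.63) ≈ 0.189. Adjusting to match 0.2 gives s ≈ 8.13.
So α = 0.75·8.13 ≈ 6.09, β = 0.25·8.13 ≈ 2.03.

α ≈ 6.09, β ≈ 2.03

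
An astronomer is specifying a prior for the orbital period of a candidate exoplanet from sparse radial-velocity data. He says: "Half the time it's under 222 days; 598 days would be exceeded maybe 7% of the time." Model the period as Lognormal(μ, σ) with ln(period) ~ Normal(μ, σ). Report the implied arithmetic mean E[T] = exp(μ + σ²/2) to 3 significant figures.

E[T] ≈ 278 days

If T ~ Lognormal(μ,σ) then ln T ~ Normal(μ,σ), so the p-quantile of ln T is μ + z_p·σ.
ln(222) = 5.403 and ln(598) = 6.394; z_{0.5} = 0, z_{0.93} = 1.476.
σ = (6.394 − 5.403)/(1.476 − (0)) = 0.671.
μ = 5.403 − (0)·0.671 = 5.403.
E[T] = exp(μ + σ²/2) = exp(5.403 + 0.2254) = 278 days.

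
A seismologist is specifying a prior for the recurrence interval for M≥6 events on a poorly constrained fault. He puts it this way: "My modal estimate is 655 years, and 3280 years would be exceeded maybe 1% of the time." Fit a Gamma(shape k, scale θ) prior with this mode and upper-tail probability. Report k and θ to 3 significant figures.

k ≈ 2.51, θ ≈ 434

Gamma(k,θ) with k>1 has mode (k−1)θ, so θ = 655/(k−1).
Need P(X < 3280) = 0.99 with θ tied to k this way. Start at k = 2, θ = 655: P(X<3280) ≈ 0.960.
Too low — raise k to concentrate. Iterating converges to k ≈ 2.51.
Then θ = 655/(2.51−1) ≈ 434.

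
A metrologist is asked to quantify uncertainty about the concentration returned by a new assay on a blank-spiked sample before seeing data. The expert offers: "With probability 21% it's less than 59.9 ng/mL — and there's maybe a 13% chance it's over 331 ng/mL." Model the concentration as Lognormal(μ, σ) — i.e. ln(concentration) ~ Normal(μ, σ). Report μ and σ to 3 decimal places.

μ ≈ 4.806, σ ≈ 0.884

If T ~ Lognormal(μ,σ) then ln T ~ Normal(μ,σ), so the p-quantile of ln T is μ + z_p·σ.
ln(59.9) = 4.093 and ln(331) = 5.802; z_{0.21} = -0.8064, z_{0.87} = 1.126.
σ = (5.802 − 4.093)/(1.126 − (-0.8064)) = 0.884.
μ = 4.093 − (-0.8064)·0.884 = 4.806.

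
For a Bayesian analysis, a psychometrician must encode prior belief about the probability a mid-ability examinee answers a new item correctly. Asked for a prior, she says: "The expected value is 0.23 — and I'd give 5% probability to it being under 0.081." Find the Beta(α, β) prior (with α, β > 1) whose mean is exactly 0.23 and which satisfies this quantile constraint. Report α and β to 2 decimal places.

α ≈ 3.53, β ≈ 11.83

With mean 0.23 fixed, write α = 0.23s, β = 0.77s where s = α+β.
Need P(θ < 0.081) = 0.05 under Beta(0.23s, 0.77s). Normal approximation: (q−m)/√(m(1−m)/s) ≈ z_{0.05} = -1.64, so s ≈ 0.23·0.77·(-1.64)²/(0.081−0.23)² = 21.6.
At s = 21.6: P(θ<0.081) ≈ 0.023. Adjusting to match 0.05 gives s ≈ 15.37.
So α = 0.23·15.37 ≈ 3.53, β = 0.77·15.37 ≈ 11.83.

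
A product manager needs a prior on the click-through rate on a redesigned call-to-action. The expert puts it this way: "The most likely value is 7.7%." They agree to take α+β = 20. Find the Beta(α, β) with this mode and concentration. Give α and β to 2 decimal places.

For α,β > 1 the Beta mode is (α−1)/(α+β−2). With α+β = 20, the mode is (α−1)/18.
Set (α−1)/18 = 0.077 → α = 1 + 0.077·18 = 2.39.
β = 20 − α = 17.61.

α = 2.39, β = 17.61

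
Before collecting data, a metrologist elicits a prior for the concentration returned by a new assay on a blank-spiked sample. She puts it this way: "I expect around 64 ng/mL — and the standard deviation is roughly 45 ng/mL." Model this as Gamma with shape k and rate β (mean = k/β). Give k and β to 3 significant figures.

For Gamma(k, rate β): mean = k/β, variance = k/β², so CV = 1/√k.
CV = SD/mean = 45/64 = 0.7031, hence k = 1/CV² = 2.02.
Then β = k/mean = 2.02/64 = 0.0316.

k ≈ 2.02, β ≈ 0.0316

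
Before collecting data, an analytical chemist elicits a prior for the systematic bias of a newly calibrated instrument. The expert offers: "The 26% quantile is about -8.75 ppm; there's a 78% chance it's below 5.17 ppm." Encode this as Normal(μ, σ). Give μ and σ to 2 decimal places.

μ = -2.42, σ = 9.83

For Normal(μ,σ), the p-quantile is μ + z_p·σ. Here z_{0.26} = -0.6433, z_{0.78} = 0.7722.
So -8.75 = μ − 0.6433σ and 5.17 = μ + 0.7722σ.
Subtracting: σ = (5.17 − -8.75)/(0.7722 − (-0.6433)) = 9.83.
Then μ = -8.75 − (-0.6433)·9.83 = -2.42.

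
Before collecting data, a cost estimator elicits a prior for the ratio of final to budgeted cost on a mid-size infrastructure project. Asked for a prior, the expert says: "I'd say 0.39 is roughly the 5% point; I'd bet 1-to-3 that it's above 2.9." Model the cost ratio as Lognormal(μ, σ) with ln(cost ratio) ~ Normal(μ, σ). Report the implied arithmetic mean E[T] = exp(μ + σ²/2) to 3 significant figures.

If T ~ Lognormal(μ,σ) then ln T ~ Normal(μ,σ), so the p-quantile of ln T is μ + z_p·σ.
ln(0.39) = -0.9416 and ln(2.9) = 1.065; z_{0.05} = -1.645, z_{0.75} = 0.6745.
σ = (1.065 − -0.9416)/(0.6745 − (-1.645)) = 0.865.
μ = -0.9416 − (-1.645)·0.865 = 0.481.
E[T] = exp(μ + σ²/2) = exp(0.481 + 0.3741) = 2.35.

E[T] ≈ 2.35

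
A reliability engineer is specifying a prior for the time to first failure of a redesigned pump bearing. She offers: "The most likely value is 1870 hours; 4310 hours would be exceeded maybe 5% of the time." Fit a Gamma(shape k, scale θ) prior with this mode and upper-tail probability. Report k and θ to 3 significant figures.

k ≈ 4.93, θ ≈ 476

Gamma(k,θ) with k>1 has mode (k−1)θ, so θ = 1870/(k−1).
Need P(X < 4310) = 0.95 with θ tied to k this way. Start at k = 2, θ = 1870: P(X<4310) ≈ 0.670.
Too low — raise k to concentrate. Iterating converges to k ≈ 4.93.
Then θ = 1870/(4.93−1) ≈ 476.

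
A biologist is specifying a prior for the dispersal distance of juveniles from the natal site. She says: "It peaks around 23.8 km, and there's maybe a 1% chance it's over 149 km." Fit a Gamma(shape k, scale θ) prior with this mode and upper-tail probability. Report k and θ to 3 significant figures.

Gamma(k,θ) with k>1 has mode (k−1)θ, so θ = 23.8/(k−1).
Need P(X < 149) = 0.99 with θ tied to k this way. Start at k = 2, θ = 23.8: P(X<149) ≈ 0.986.
Too low — raise k to concentrate. Iterating converges to k ≈ 2.09.
Then θ = 23.8/(2.09−1) ≈ 21.9.

k ≈ 2.09, θ ≈ 21.9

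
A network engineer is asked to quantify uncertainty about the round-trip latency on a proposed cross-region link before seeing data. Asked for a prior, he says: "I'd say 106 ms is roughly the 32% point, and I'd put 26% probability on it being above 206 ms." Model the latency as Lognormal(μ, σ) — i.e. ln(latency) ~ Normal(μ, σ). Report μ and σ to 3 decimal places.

If T ~ Lognormal(μ,σ) then ln T ~ Normal(μ,σ), so the p-quantile of ln T is μ + z_p·σ.
ln(106) = 4.663 and ln(206) = 5.328; z_{0.32} = -0.4677, z_{0.74} = 0.6433.
σ = (5.328 − 4.663)/(0.6433 − (-0.4677)) = 0.598.
μ = 4.663 − (-0.4677)·0.598 = 4.943.

μ ≈ 4.943, σ ≈ 0.598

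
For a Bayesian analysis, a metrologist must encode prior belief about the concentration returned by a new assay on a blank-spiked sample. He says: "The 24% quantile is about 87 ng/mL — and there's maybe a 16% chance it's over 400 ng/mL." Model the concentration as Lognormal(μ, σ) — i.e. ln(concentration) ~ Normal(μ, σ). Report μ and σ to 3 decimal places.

μ ≈ 5.099, σ ≈ 0.897

If T ~ Lognormal(μ,σ) then ln T ~ Normal(μ,σ), so the p-quantile of ln T is μ + z_p·σ.
ln(87) = 4.466 and ln(400) = 5.991; z_{0.24} = -0.7063, z_{0.84} = 0.9945.
σ = (5.991 − 4.466)/(0.9945 − (-0.7063)) = 0.897.
μ = 4.466 − (-0.7063)·0.897 = 5.099.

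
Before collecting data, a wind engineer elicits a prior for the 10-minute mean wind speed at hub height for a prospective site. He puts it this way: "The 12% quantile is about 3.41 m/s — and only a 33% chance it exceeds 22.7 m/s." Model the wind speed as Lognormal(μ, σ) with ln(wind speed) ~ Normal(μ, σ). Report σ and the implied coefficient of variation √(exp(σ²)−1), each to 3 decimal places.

If T ~ Lognormal(μ,σ) then ln T ~ Normal(μ,σ), so the p-quantile of ln T is μ + z_p·σ.
ln(3.41) = 1.227 and ln(22.7) = 3.122; z_{0.12} = -1.175, z_{0.67} = 0.4399.
σ = (3.122 − 1.227)/(0.4399 − (-1.175)) = 1.174.
μ = 1.227 − (-1.175)·1.174 = 2.606.
CV = √(exp(σ²)−1) = √(exp(1.3779)−1) = 1.722.

σ ≈ 1.174, CV ≈ 1.722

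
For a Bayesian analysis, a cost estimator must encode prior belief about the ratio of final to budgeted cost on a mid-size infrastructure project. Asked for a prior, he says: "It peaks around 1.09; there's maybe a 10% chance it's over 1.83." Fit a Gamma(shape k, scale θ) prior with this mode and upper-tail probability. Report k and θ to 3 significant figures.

k ≈ 8.04, θ ≈ 0.155

Gamma(k,θ) with k>1 has mode (k−1)θ, so θ = 1.09/(k−1).
Need P(X < 1.83) = 0.9 with θ tied to k this way. Start at k = 2, θ = 1.09: P(X<1.83) ≈ 0.500.
Too low — raise k to concentrate. Iterating converges to k ≈ 8.04.
Then θ = 1.09/(8.04−1) ≈ 0.155.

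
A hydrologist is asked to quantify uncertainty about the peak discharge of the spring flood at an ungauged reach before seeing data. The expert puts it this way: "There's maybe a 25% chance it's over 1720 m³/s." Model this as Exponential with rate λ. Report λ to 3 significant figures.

P(T > 1720.0) = e^(−λ·1720.0) = 0.25, so λ = −ln(0.25)/1720.0 = 0.000806.

λ ≈ 0.000806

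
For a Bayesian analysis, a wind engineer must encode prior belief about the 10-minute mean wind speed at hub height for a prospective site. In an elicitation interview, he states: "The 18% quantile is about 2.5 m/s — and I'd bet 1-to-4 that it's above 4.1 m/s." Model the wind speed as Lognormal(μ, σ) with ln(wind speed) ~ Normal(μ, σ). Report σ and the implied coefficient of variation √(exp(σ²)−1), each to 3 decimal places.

If T ~ Lognormal(μ,σ) then ln T ~ Normal(μ,σ), so the p-quantile of ln T is μ + z_p·σ.
ln(2.5) = 0.9163 and ln(4.1) = 1.411; z_{0.18} = -0.9154, z_{0.8} = 0.8416.
σ = (1.411 − 0.9163)/(0.8416 − (-0.9154)) = 0.282.
μ = 0.9163 − (-0.9154)·0.282 = 1.174.
CV = √(exp(σ²)−1) = √(exp(0.0793)−1) = 0.287.

σ ≈ 0.282, CV ≈ 0.287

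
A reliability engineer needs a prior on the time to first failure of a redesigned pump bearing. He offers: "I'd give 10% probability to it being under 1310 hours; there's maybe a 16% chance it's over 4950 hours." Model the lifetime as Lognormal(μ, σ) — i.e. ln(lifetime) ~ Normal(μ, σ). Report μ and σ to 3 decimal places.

μ ≈ 7.926, σ ≈ 0.584

If T ~ Lognormal(μ,σ) then ln T ~ Normal(μ,σ), so the p-quantile of ln T is μ + z_p·σ.
ln(1310) = 7.178 and ln(4950) = 8.507; z_{0.1} = -1.282, z_{0.84} = 0.9945.
σ = (8.507 − 7.178)/(0.9945 − (-1.282)) = 0.584.
μ = 7.178 − (-1.282)·0.584 = 7.926.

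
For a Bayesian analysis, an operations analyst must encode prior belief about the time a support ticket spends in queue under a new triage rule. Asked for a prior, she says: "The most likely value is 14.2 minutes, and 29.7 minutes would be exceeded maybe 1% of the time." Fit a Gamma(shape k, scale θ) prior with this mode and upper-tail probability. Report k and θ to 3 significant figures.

k ≈ 9.94, θ ≈ 1.59

Gamma(k,θ) with k>1 has mode (k−1)θ, so θ = 14.2/(k−1).
Need P(X < 29.7) = 0.99 with θ tied to k this way. Start at k = 2, θ = 14.2: P(X<29.7) ≈ 0.618.
Too low — raise k to concentrate. Iterating converges to k ≈ 9.94.
Then θ = 14.2/(9.94−1) ≈ 1.59.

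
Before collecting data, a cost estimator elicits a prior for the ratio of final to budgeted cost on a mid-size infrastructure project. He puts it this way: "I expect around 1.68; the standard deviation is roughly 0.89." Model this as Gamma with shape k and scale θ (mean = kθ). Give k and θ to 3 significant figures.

For Gamma(k, scale θ): mean = kθ, variance = kθ², so CV = 1/√k.
CV = SD/mean = 0.89/1.68 = 0.5298, hence k = 1/CV² = 3.56.
Then θ = mean/k = 1.68/3.56 = 0.471.

k ≈ 3.56, θ ≈ 0.471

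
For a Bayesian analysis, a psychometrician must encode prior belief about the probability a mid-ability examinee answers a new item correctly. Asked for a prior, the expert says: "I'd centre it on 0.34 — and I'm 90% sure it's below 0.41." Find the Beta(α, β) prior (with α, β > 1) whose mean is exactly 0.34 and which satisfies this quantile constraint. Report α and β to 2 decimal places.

With mean 0.34 fixed, write α = 0.34s, β = 0.66s where s = α+β.
Need P(θ < 0.41) = 0.9 under Beta(0.34s, 0.66s). Normal approximation: (q−m)/√(m(1−m)/s) ≈ z_{0.9} = 1.28, so s ≈ 0.34·0.66·(1.28)²/(0.41−0.34)² = 75.2.
At s = 75.2: P(θ<0.41) ≈ 0.898. Adjusting to match 0.9 gives s ≈ 76.74.
So α = 0.34·76.74 ≈ 26.09, β = 0.66·76.74 ≈ 50.65.

α ≈ 26.09, β ≈ 50.65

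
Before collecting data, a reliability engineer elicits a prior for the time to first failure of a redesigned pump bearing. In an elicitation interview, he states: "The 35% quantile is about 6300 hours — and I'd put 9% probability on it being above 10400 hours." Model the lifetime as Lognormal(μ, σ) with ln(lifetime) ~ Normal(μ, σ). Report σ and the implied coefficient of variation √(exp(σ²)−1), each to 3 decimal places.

σ ≈ 0.290, CV ≈ 0.297

If T ~ Lognormal(μ,σ) then ln T ~ Normal(μ,σ), so the p-quantile of ln T is μ + z_p·σ.
ln(6300) = 8.748 and ln(10400) = 9.25; z_{0.35} = -0.3853, z_{0.91} = 1.341.
σ = (9.25 − 8.748)/(1.341 − (-0.3853)) = 0.290.
μ = 8.748 − (-0.3853)·0.290 = 8.860.
CV = √(exp(σ²)−1) = √(exp(0.0843)−1) = 0.297.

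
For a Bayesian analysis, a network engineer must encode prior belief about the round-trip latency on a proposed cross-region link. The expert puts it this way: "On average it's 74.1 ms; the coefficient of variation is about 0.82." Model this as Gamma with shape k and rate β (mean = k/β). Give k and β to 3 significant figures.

For Gamma(k, rate β): mean = k/β, variance = k/β², so CV = 1/√k.
CV = 0.82, hence k = 1/CV² = 1.49.
Then β = k/mean = 1.49/74.1 = 0.0201.

k ≈ 1.49, β ≈ 0.0201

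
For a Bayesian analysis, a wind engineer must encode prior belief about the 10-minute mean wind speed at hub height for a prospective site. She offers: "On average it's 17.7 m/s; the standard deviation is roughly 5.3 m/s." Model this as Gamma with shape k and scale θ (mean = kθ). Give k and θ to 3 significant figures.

For Gamma(k, scale θ): mean = kθ, variance = kθ², so CV = 1/√k.
CV = SD/mean = 5.3/17.7 = 0.2994, hence k = 1/CV² = 11.2.
Then θ = mean/k = 17.7/11.2 = 1.59.

k ≈ 11.2, θ ≈ 1.59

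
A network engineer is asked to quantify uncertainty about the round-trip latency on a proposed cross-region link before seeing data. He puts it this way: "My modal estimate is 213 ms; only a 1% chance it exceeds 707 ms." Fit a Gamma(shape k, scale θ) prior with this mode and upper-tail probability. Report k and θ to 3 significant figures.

k ≈ 4.05, θ ≈ 69.8

Gamma(k,θ) with k>1 has mode (k−1)θ, so θ = 213/(k−1).
Need P(X < 707) = 0.99 with θ tied to k this way. Start at k = 2, θ = 213: P(X<707) ≈ 0.844.
Too low — raise k to concentrate. Iterating converges to k ≈ 4.05.
Then θ = 213/(4.05−1) ≈ 69.8.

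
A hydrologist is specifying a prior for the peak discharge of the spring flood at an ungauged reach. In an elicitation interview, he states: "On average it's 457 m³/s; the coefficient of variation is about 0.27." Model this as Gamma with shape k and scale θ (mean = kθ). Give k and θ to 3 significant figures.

For Gamma(k, scale θ): mean = kθ, variance = kθ², so CV = 1/√k.
CV = 0.27, hence k = 1/CV² = 13.7.
Then θ = mean/k = 457/13.7 = 33.3.

k ≈ 13.7, θ ≈ 33.3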